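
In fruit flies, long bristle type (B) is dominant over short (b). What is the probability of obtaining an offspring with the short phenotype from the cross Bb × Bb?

Punnett square for Bb × Bb:
Offspring genotypes: 1 BB, 2 Bb, 1 bb
Total offspring: 4
Count with target: 1
Probability: 1/4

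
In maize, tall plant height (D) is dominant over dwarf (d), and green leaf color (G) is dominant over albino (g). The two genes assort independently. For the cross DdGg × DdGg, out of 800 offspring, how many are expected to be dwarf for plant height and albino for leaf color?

Dihybrid cross DdGg × DdGg — consider each gene separately:
plant height: Dd × Dd → 1 DD, 2 Dd, 1 dd → 3 D_ : 1 dd (out of 4)
leaf color: Gg × Gg → 1 GG, 2 Gg, 1 gg → 3 G_ : 1 gg (out of 4)
Looking for: dwarf (dd) and albino (gg)
P(dwarf) = 1/4, P(albino) = 1/4
P(both) = 1/4 × 1/4 = 1/16
Expected count = 1/16 × 800 = 50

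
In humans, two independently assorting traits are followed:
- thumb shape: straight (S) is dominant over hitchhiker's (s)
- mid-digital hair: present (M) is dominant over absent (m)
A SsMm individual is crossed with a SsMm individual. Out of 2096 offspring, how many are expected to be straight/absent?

Dihybrid cross SsMm × SsMm — consider each gene separately:
thumb shape: Ss × Ss → 1 SS, 2 Ss, 1 ss → 3 S_ : 1 ss (out of 4)
mid-digital hair: Mm × Mm → 1 MM, 2 Mm, 1 mm → 3 M_ : 1 mm (out of 4)
Combine (counts out of 4 × 4 = 16): straight/present (S_M_) = 3×3 = 9; straight/absent (S_mm) = 3×1 = 3; hitchhiker's/present (ssM_) = 1×3 = 3; hitchhiker's/absent (ssmm) = 1×1 = 1
Phenotype counts (out of 16): 9 straight/present, 3 straight/absent, 3 hitchhiker's/present, 1 hitchhiker's/absent
straight/absent: 3 out of 16 → fraction 3/16
Expected count = 3/16 × 2096 = 393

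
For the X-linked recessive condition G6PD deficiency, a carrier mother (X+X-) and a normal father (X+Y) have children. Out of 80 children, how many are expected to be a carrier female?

Cross: X+X- × X+Y
Offspring: 1 X+X+, 1 X+Y, 1 X+X-, 1 X-Y
Probability of a carrier female: 1/4
Expected count = 1/4 × 80 = 20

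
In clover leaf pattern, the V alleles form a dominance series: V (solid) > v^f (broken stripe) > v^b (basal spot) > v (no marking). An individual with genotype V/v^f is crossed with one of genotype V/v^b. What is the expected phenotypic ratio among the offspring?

Cross: V/v^f × V/v^b
Allele dominance: V > v^f > v^b > v
Offspring genotypes: 1 V/V, 1 V/v^b, 1 V/v^f, 1 v^f/v^b
Phenotype counts: 3 solid, 1 broken stripe
Ratio: 3 solid : 1 broken stripe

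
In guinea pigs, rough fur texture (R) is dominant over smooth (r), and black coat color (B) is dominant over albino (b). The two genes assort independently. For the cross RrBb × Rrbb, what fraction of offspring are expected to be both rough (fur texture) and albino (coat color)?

Dihybrid cross RrBb × Rrbb — consider each gene separately:
fur texture: Rr × Rr → 1 RR, 2 Rr, 1 rr → 3 R_ : 1 rr (out of 4)
coat color: Bb × bb → 2 Bb, 2 bb → 2 B_ : 2 bb (out of 4)
Looking for: rough (R_) and albino (bb)
P(rough) = 3/4, P(albino) = 2/4
P(both) = 3/4 × 2/4 = 6/16 = 3/8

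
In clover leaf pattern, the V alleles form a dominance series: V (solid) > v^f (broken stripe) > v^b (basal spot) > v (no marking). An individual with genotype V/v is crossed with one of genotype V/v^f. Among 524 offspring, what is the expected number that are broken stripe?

Cross: V/v × V/v^f
Allele dominance: V > v^f > v^b > v
Offspring genotypes: 1 V/V, 1 V/v^f, 1 V/v, 1 v^f/v
Phenotype counts: 3 solid, 1 broken stripe
broken stripe: 1 out of 4 → fraction 1/4
Expected count = 1/4 × 524 = 131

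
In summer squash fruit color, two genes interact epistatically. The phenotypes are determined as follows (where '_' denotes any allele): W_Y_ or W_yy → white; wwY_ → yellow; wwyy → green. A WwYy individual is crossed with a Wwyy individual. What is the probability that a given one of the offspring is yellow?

Cross: WwYy × Wwyy — consider each gene separately:
W gene: Ww × Ww → 1 WW, 2 Ww, 1 ww → 3 W_ : 1 ww (out of 4)
Y gene: Yy × yy → 2 Yy, 2 yy → 2 Y_ : 2 yy (out of 4)
Genotype classes (out of 4 × 4 = 16): W_Y_ = 3×2 = 6; W_yy = 3×2 = 6; wwY_ = 1×2 = 2; wwyy = 1×2 = 2
Apply the phenotype rules: W_Y_ (6) + W_yy (6) → white; wwY_ (2) → yellow; wwyy (2) → green
Phenotype counts (out of 16): 12 white, 2 yellow, 2 green
yellow: 2 out of 16
Probability: 2/16 = 1/8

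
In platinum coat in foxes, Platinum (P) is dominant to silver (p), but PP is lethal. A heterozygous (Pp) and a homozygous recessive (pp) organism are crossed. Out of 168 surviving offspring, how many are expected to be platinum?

Cross: Pp × pp
Punnett square offspring (before lethality): 2 Pp, 2 pp
No PP offspring are produced in this cross.
platinum: 2 out of 4 → fraction 1/2
Expected count = 1/2 × 168 = 84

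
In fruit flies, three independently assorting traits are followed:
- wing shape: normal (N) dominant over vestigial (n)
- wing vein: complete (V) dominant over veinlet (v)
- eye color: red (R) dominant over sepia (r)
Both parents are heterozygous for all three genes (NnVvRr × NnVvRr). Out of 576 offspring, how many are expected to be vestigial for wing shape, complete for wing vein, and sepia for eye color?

Trihybrid cross: NnVvRr × NnVvRr
Each trait segregates independently with a 3:1 phenotypic ratio, so each gene contributes 3/4 (dominant) or 1/4 (recessive).
Target: vestigial (wing shape), complete (wing vein), sepia (eye color)
Probability = product of independent per-trait probabilities
= 1/4 × 3/4 × 1/4 = 3/64
Expected count = 3/64 × 576 = 27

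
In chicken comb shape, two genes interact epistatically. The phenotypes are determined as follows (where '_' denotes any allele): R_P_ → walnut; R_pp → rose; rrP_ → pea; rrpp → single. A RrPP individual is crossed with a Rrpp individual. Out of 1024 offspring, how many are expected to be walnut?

Cross: RrPP × Rrpp — consider each gene separately:
R gene: Rr × Rr → 1 RR, 2 Rr, 1 rr → 3 R_ : 1 rr (out of 4)
P gene: PP × pp → 4 Pp → 4 P_ (out of 4)
Genotype classes (out of 4 × 4 = 16): R_P_ = 3×4 = 12; rrP_ = 1×4 = 4
Apply the phenotype rules: R_P_ (12) → walnut; rrP_ (4) → pea
Phenotype counts (out of 16): 12 walnut, 4 pea
walnut: 12 out of 16 → fraction 3/4
Expected count = 3/4 × 1024 = 768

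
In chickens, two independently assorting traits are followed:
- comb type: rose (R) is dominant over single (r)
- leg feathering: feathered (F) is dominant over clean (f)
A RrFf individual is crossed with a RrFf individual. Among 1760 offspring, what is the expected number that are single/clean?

Dihybrid cross RrFf × RrFf — consider each gene separately:
comb type: Rr × Rr → 1 RR, 2 Rr, 1 rr → 3 R_ : 1 rr (out of 4)
leg feathering: Ff × Ff → 1 FF, 2 Ff, 1 ff → 3 F_ : 1 ff (out of 4)
Combine (counts out of 4 × 4 = 16): rose/feathered (R_F_) = 3×3 = 9; rose/clean (R_ff) = 3×1 = 3; single/feathered (rrF_) = 1×3 = 3; single/clean (rrff) = 1×1 = 1
Phenotype counts (out of 16): 9 rose/feathered, 3 rose/clean, 3 single/feathered, 1 single/clean
single/clean: 1 out of 16 → fraction 1/16
Expected count = 1/16 × 1760 = 110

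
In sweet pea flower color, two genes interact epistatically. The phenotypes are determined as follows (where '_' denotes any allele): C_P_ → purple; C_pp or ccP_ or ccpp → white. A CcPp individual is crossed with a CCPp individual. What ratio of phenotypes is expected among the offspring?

Cross: CcPp × CCPp — consider each gene separately:
C gene: Cc × CC → 2 CC, 2 Cc → 4 C_ (out of 4)
P gene: Pp × Pp → 1 PP, 2 Pp, 1 pp → 3 P_ : 1 pp (out of 4)
Genotype classes (out of 4 × 4 = 16): C_P_ = 4×3 = 12; C_pp = 4×1 = 4
Apply the phenotype rules: C_P_ (12) → purple; C_pp (4) → white
Phenotype counts (out of 16): 12 purple, 4 white
Ratio: 3 purple : 1 white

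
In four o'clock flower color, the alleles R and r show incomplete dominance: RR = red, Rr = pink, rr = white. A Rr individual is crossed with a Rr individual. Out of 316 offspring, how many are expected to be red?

Punnett square for Rr × Rr:
Offspring genotypes: 1 RR, 2 Rr, 1 rr
Phenotype counts: 1 red, 2 pink, 1 white
red: 1 out of 4 → fraction 1/4
Expected count = 1/4 × 316 = 79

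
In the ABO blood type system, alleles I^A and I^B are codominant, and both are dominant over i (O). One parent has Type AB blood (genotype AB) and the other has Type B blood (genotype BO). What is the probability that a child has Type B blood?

Cross: AB × BO
Possible offspring genotypes: 1 AB, 1 AO, 1 BB, 1 BO
Blood type counts: 1 Type AB, 1 Type A, 2 Type B
Probability of Type B: 2/4 = 1/2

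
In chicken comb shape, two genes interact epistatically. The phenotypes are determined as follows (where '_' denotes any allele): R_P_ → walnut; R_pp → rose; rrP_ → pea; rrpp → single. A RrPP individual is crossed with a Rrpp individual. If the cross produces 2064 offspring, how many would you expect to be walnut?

Cross: RrPP × Rrpp — consider each gene separately:
R gene: Rr × Rr → 1 RR, 2 Rr, 1 rr → 3 R_ : 1 rr (out of 4)
P gene: PP × pp → 4 Pp → 4 P_ (out of 4)
Genotype classes (out of 4 × 4 = 16): R_P_ = 3×4 = 12; rrP_ = 1×4 = 4
Apply the phenotype rules: R_P_ (12) → walnut; rrP_ (4) → pea
Phenotype counts (out of 16): 12 walnut, 4 pea
walnut: 12 out of 16 → fraction 3/4
Expected count = 3/4 × 2064 = 1548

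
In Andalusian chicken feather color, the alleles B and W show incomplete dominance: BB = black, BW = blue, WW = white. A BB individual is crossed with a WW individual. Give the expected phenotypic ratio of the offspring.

Punnett square for BB × WW:
Offspring genotypes: 4 BW
Phenotype counts: 4 blue
Ratio: all blue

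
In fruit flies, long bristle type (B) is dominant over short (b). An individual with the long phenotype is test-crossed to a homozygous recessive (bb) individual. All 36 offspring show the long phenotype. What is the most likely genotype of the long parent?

Test cross: ? × bb
All offspring are long.
If the unknown parent were heterozygous (Bb), about half of 36 offspring would be short; none are. The unknown parent is most likely homozygous dominant (BB).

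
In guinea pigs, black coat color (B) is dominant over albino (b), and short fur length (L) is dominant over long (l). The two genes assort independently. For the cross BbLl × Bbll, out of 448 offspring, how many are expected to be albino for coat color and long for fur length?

Dihybrid cross BbLl × Bbll — consider each gene separately:
coat color: Bb × Bb → 1 BB, 2 Bb, 1 bb → 3 B_ : 1 bb (out of 4)
fur length: Ll × ll → 2 Ll, 2 ll → 2 L_ : 2 ll (out of 4)
Looking for: albino (bb) and long (ll)
P(albino) = 1/4, P(long) = 2/4
P(both) = 1/4 × 2/4 = 2/16 = 1/8
Expected count = 1/8 × 448 = 56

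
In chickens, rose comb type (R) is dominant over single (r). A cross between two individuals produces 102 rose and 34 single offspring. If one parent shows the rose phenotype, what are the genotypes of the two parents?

Observed offspring: 102 rose, 34 single
The observed ratio simplifies to 3:1. Single (rr) offspring appear, so each parent must contribute one r allele. The parent stated to show rose carries R, so it is Rr. The other parent is then either Rr or rr: Rr × rr would give a 1:1 split, whereas Rr × Rr gives 3:1 — matching the data. So both parents are heterozygous (Rr × Rr).
Parent genotypes: Rr × Rr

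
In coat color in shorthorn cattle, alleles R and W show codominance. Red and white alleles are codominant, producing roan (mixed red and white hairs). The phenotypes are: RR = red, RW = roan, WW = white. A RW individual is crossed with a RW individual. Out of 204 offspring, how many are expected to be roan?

Punnett square for RW × RW:
Offspring genotypes: 1 RR, 2 RW, 1 WW
Phenotype counts: 1 red, 2 roan, 1 white
roan: 2 out of 4 → fraction 1/2
Expected count = 1/2 × 204 = 102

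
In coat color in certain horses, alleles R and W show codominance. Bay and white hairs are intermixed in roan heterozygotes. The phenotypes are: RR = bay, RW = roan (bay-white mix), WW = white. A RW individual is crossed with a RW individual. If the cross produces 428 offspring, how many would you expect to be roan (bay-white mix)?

Punnett square for RW × RW:
Offspring genotypes: 1 RR, 2 RW, 1 WW
Phenotype counts: 1 bay, 2 roan (bay-white mix), 1 white
roan (bay-white mix): 2 out of 4 → fraction 1/2
Expected count = 1/2 × 428 = 214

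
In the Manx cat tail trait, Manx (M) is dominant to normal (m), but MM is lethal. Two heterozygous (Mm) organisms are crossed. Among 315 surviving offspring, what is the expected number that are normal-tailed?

Cross: Mm × Mm
Punnett square offspring (before lethality): 1 MM, 2 Mm, 1 mm
The MM genotype is lethal (embryos die); surviving offspring: 2 Mm, 1 mm
normal-tailed: 1 out of 3 → fraction 1/3
Expected count = 1/3 × 315 = 105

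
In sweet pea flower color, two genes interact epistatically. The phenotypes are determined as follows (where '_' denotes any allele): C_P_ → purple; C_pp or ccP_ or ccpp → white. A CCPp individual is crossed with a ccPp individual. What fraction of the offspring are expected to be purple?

Cross: CCPp × ccPp — consider each gene separately:
C gene: CC × cc → 4 Cc → 4 C_ (out of 4)
P gene: Pp × Pp → 1 PP, 2 Pp, 1 pp → 3 P_ : 1 pp (out of 4)
Genotype classes (out of 4 × 4 = 16): C_P_ = 4×3 = 12; C_pp = 4×1 = 4
Apply the phenotype rules: C_P_ (12) → purple; C_pp (4) → white
Phenotype counts (out of 16): 12 purple, 4 white
purple: 12 out of 16
Probability: 12/16 = 3/4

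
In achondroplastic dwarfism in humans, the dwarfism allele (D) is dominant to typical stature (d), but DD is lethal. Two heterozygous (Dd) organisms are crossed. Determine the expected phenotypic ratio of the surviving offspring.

Cross: Dd × Dd
Punnett square offspring (before lethality): 1 DD, 2 Dd, 1 dd
The DD genotype is lethal (embryos die); surviving offspring: 2 Dd, 1 dd
Ratio: 2 achondroplastic dwarf : 1 typical stature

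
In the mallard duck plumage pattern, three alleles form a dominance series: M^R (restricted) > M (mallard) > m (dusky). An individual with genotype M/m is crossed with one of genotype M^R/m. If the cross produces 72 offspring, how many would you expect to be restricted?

Cross: M/m × M^R/m
Allele dominance: M^R > M > m
Offspring genotypes: 1 M^R/M, 1 M/m, 1 M^R/m, 1 m/m
Phenotype counts: 2 restricted, 1 mallard, 1 dusky
restricted: 2 out of 4 → fraction 1/2
Expected count = 1/2 × 72 = 36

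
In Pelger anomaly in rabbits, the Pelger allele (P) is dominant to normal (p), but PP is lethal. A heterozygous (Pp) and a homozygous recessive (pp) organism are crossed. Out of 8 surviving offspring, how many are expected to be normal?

Cross: Pp × pp
Punnett square offspring (before lethality): 2 Pp, 2 pp
No PP offspring are produced in this cross.
normal: 2 out of 4 → fraction 1/2
Expected count = 1/2 × 8 = 4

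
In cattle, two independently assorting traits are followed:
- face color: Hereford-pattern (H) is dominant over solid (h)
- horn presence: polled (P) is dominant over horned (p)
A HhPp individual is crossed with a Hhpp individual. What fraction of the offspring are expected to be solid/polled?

Dihybrid cross HhPp × Hhpp — consider each gene separately:
face color: Hh × Hh → 1 HH, 2 Hh, 1 hh → 3 H_ : 1 hh (out of 4)
horn presence: Pp × pp → 2 Pp, 2 pp → 2 P_ : 2 pp (out of 4)
Combine (counts out of 4 × 4 = 16): Hereford-pattern/polled (H_P_) = 3×2 = 6; Hereford-pattern/horned (H_pp) = 3×2 = 6; solid/polled (hhP_) = 1×2 = 2; solid/horned (hhpp) = 1×2 = 2
Phenotype counts (out of 16): 6 Hereford-pattern/polled, 6 Hereford-pattern/horned, 2 solid/polled, 2 solid/horned
solid/polled: 2 out of 16
Probability: 2/16 = 1/8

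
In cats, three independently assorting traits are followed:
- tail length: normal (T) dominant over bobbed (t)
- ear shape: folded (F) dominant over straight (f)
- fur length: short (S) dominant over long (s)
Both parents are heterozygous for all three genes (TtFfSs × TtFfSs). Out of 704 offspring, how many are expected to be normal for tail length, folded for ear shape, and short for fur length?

Trihybrid cross: TtFfSs × TtFfSs
Each trait segregates independently with a 3:1 phenotypic ratio, so each gene contributes 3/4 (dominant) or 1/4 (recessive).
Target: normal (tail length), folded (ear shape), short (fur length)
Probability = product of independent per-trait probabilities
= 3/4 × 3/4 × 3/4 = 27/64
Expected count = 27/64 × 704 = 297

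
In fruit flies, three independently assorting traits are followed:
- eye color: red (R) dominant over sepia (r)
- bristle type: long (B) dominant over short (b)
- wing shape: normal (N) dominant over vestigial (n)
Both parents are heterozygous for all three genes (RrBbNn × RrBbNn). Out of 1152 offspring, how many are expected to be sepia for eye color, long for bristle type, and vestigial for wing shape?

Trihybrid cross: RrBbNn × RrBbNn
Each trait segregates independently with a 3:1 phenotypic ratio, so each gene contributes 3/4 (dominant) or 1/4 (recessive).
Target: sepia (eye color), long (bristle type), vestigial (wing shape)
Probability = product of independent per-trait probabilities
= 1/4 × 3/4 × 1/4 = 3/64
Expected count = 3/64 × 1152 = 54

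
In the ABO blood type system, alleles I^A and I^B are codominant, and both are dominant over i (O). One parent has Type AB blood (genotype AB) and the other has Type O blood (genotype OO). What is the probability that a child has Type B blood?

Cross: AB × OO
Possible offspring genotypes: 2 AO, 2 BO
Blood type counts: 2 Type A, 2 Type B
Probability of Type B: 2/4 = 1/2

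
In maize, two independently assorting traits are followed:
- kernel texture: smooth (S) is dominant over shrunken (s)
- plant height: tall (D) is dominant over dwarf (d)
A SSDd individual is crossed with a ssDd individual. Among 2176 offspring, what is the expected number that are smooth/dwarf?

Dihybrid cross SSDd × ssDd — consider each gene separately:
kernel texture: SS × ss → 4 Ss → 4 S_ (out of 4)
plant height: Dd × Dd → 1 DD, 2 Dd, 1 dd → 3 D_ : 1 dd (out of 4)
Combine (counts out of 4 × 4 = 16): smooth/tall (S_D_) = 4×3 = 12; smooth/dwarf (S_dd) = 4×1 = 4
Phenotype counts (out of 16): 12 smooth/tall, 4 smooth/dwarf
smooth/dwarf: 4 out of 16 → fraction 1/4
Expected count = 1/4 × 2176 = 544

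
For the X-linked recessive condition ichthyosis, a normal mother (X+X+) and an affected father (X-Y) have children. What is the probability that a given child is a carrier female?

Cross: X+X+ × X-Y
Offspring: 2 X+X-, 2 X+Y
Probability of a carrier female: 2/4 = 1/2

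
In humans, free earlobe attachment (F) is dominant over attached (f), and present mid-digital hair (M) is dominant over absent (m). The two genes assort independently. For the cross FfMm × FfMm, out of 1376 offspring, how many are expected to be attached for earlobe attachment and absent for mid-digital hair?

Dihybrid cross FfMm × FfMm — consider each gene separately:
earlobe attachment: Ff × Ff → 1 FF, 2 Ff, 1 ff → 3 F_ : 1 ff (out of 4)
mid-digital hair: Mm × Mm → 1 MM, 2 Mm, 1 mm → 3 M_ : 1 mm (out of 4)
Looking for: attached (ff) and absent (mm)
P(attached) = 1/4, P(absent) = 1/4
P(both) = 1/4 × 1/4 = 1/16
Expected count = 1/16 × 1376 = 86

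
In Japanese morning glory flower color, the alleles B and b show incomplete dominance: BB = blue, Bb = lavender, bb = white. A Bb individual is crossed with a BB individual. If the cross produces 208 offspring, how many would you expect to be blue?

Punnett square for Bb × BB:
Offspring genotypes: 2 BB, 2 Bb
Phenotype counts: 2 blue, 2 lavender
blue: 2 out of 4 → fraction 1/2
Expected count = 1/2 × 208 = 104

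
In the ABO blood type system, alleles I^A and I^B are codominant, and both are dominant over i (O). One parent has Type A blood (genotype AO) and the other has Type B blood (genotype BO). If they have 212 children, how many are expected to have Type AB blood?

Cross: AO × BO
Possible offspring genotypes: 1 AB, 1 AO, 1 BO, 1 OO
Blood type counts: 1 Type AB, 1 Type A, 1 Type B, 1 Type O
Probability of Type AB: 1/4
Expected count = 1/4 × 212 = 53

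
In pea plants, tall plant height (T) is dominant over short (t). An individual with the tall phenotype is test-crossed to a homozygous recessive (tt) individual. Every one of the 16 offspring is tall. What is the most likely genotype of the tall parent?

Test cross: ? × tt
All offspring are tall.
If the unknown parent were heterozygous (Tt), about half of 16 offspring would be short; none are. The unknown parent is most likely homozygous dominant (TT).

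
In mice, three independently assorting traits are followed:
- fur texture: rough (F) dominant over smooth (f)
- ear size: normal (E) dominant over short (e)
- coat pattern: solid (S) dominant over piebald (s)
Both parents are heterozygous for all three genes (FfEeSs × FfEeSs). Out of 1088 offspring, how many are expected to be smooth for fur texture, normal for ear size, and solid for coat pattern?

Trihybrid cross: FfEeSs × FfEeSs
Each trait segregates independently with a 3:1 phenotypic ratio, so each gene contributes 3/4 (dominant) or 1/4 (recessive).
Target: smooth (fur texture), normal (ear size), solid (coat pattern)
Probability = product of independent per-trait probabilities
= 1/4 × 3/4 × 3/4 = 9/64
Expected count = 9/64 × 1088 = 153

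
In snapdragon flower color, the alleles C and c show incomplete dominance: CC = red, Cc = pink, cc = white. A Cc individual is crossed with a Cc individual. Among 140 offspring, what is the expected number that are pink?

Punnett square for Cc × Cc:
Offspring genotypes: 1 CC, 2 Cc, 1 cc
Phenotype counts: 1 red, 2 pink, 1 white
pink: 2 out of 4 → fraction 1/2
Expected count = 1/2 × 140 = 70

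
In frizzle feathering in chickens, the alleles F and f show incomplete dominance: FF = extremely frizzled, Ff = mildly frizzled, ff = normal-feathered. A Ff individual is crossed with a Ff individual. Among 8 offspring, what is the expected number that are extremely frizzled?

Punnett square for Ff × Ff:
Offspring genotypes: 1 FF, 2 Ff, 1 ff
Phenotype counts: 1 extremely frizzled, 2 mildly frizzled, 1 normal-feathered
extremely frizzled: 1 out of 4 → fraction 1/4
Expected count = 1/4 × 8 = 2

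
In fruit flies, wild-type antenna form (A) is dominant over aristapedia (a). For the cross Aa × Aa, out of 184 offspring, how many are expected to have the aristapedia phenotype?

Punnett square for Aa × Aa:
Offspring genotypes: 1 AA, 2 Aa, 1 aa
Total offspring: 4
Count with target: 1
Probability: 1/4
Expected count = 1/4 × 184 = 46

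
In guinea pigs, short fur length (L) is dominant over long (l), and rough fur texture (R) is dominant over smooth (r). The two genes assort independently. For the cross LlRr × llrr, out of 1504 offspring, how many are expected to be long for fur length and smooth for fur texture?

Dihybrid cross LlRr × llrr — consider each gene separately:
fur length: Ll × ll → 2 Ll, 2 ll → 2 L_ : 2 ll (out of 4)
fur texture: Rr × rr → 2 Rr, 2 rr → 2 R_ : 2 rr (out of 4)
Looking for: long (ll) and smooth (rr)
P(long) = 2/4, P(smooth) = 2/4
P(both) = 2/4 × 2/4 = 4/16 = 1/4
Expected count = 1/4 × 1504 = 376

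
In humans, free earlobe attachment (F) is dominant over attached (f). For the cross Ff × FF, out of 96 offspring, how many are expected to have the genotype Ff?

Punnett square for Ff × FF:
Offspring genotypes: 2 FF, 2 Ff
Total offspring: 4
Count with target: 2
Probability: 2/4 = 1/2
Expected count = 1/2 × 96 = 48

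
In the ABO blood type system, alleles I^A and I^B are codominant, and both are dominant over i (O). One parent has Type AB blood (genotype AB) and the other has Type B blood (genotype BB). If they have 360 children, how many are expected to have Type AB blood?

Cross: AB × BB
Possible offspring genotypes: 2 AB, 2 BB
Blood type counts: 2 Type AB, 2 Type B
Probability of Type AB: 2/4 = 1/2
Expected count = 1/2 × 360 = 180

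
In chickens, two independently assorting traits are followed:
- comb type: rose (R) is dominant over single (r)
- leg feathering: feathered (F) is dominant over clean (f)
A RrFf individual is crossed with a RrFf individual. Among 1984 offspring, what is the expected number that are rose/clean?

Dihybrid cross RrFf × RrFf — consider each gene separately:
comb type: Rr × Rr → 1 RR, 2 Rr, 1 rr → 3 R_ : 1 rr (out of 4)
leg feathering: Ff × Ff → 1 FF, 2 Ff, 1 ff → 3 F_ : 1 ff (out of 4)
Combine (counts out of 4 × 4 = 16): rose/feathered (R_F_) = 3×3 = 9; rose/clean (R_ff) = 3×1 = 3; single/feathered (rrF_) = 1×3 = 3; single/clean (rrff) = 1×1 = 1
Phenotype counts (out of 16): 9 rose/feathered, 3 rose/clean, 3 single/feathered, 1 single/clean
rose/clean: 3 out of 16 → fraction 3/16
Expected count = 3/16 × 1984 = 372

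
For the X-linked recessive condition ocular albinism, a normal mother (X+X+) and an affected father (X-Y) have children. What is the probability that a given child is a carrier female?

Cross: X+X+ × X-Y
Offspring: 2 X+X-, 2 X+Y
Probability of a carrier female: 2/4 = 1/2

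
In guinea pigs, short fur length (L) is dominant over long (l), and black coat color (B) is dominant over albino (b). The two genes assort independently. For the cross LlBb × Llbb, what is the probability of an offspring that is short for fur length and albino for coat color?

Dihybrid cross LlBb × Llbb — consider each gene separately:
fur length: Ll × Ll → 1 LL, 2 Ll, 1 ll → 3 L_ : 1 ll (out of 4)
coat color: Bb × bb → 2 Bb, 2 bb → 2 B_ : 2 bb (out of 4)
Looking for: short (L_) and albino (bb)
P(short) = 3/4, P(albino) = 2/4
P(both) = 3/4 × 2/4 = 6/16 = 3/8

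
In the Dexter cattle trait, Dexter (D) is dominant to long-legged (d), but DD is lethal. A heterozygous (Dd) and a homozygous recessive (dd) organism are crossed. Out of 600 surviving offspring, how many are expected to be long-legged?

Cross: Dd × dd
Punnett square offspring (before lethality): 2 Dd, 2 dd
No DD offspring are produced in this cross.
long-legged: 2 out of 4 → fraction 1/2
Expected count = 1/2 × 600 = 300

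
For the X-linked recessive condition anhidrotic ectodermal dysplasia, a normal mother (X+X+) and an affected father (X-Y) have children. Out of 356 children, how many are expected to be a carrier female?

Cross: X+X+ × X-Y
Offspring: 2 X+X-, 2 X+Y
Probability of a carrier female: 2/4 = 1/2
Expected count = 1/2 × 356 = 178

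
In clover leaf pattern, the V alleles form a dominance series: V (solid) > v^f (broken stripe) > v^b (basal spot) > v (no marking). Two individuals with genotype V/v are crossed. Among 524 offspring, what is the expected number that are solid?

Cross: V/v × V/v
Allele dominance: V > v^f > v^b > v
Offspring genotypes: 1 V/V, 2 V/v, 1 v/v
Phenotype counts: 3 solid, 1 unmarked
solid: 3 out of 4 → fraction 3/4
Expected count = 3/4 × 524 = 393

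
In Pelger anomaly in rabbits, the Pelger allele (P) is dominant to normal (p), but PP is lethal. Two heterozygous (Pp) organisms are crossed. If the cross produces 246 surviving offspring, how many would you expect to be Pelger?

Cross: Pp × Pp
Punnett square offspring (before lethality): 1 PP, 2 Pp, 1 pp
The PP genotype is lethal (embryos die); surviving offspring: 2 Pp, 1 pp
Pelger: 2 out of 3 → fraction 2/3
Expected count = 2/3 × 246 = 164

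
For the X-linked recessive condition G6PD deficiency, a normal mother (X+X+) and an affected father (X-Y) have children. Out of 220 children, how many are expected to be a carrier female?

Cross: X+X+ × X-Y
Offspring: 2 X+X-, 2 X+Y
Probability of a carrier female: 2/4 = 1/2
Expected count = 1/2 × 220 = 110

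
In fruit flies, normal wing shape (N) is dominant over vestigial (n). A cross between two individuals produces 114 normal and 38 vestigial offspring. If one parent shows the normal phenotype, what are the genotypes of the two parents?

Observed offspring: 114 normal, 38 vestigial
The observed ratio simplifies to 3:1. Vestigial (nn) offspring appear, so each parent must contribute one n allele. The parent stated to show normal carries N, so it is Nn. The other parent is then either Nn or nn: Nn × nn would give a 1:1 split, whereas Nn × Nn gives 3:1 — matching the data. So both parents are heterozygous (Nn × Nn).
Parent genotypes: Nn × Nn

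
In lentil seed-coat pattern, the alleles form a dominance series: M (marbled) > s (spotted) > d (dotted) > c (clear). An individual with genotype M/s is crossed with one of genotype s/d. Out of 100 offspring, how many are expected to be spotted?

Cross: M/s × s/d
Allele dominance: M > s > d > c
Offspring genotypes: 1 M/s, 1 M/d, 1 s/s, 1 s/d
Phenotype counts: 2 marbled, 2 spotted
spotted: 2 out of 4 → fraction 1/2
Expected count = 1/2 × 100 = 50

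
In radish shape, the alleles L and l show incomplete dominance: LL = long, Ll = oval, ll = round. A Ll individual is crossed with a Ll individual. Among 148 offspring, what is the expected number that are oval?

Punnett square for Ll × Ll:
Offspring genotypes: 1 LL, 2 Ll, 1 ll
Phenotype counts: 1 long, 2 oval, 1 round
oval: 2 out of 4 → fraction 1/2
Expected count = 1/2 × 148 = 74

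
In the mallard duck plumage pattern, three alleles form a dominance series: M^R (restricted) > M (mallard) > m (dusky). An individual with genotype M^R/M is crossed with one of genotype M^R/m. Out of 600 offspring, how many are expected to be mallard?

Cross: M^R/M × M^R/m
Allele dominance: M^R > M > m
Offspring genotypes: 1 M^R/M^R, 1 M^R/m, 1 M^R/M, 1 M/m
Phenotype counts: 3 restricted, 1 mallard
mallard: 1 out of 4 → fraction 1/4
Expected count = 1/4 × 600 = 150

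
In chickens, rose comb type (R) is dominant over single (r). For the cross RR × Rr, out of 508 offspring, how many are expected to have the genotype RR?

Punnett square for RR × Rr:
Offspring genotypes: 2 RR, 2 Rr
Total offspring: 4
Count with target: 2
Probability: 2/4 = 1/2
Expected count = 1/2 × 508 = 254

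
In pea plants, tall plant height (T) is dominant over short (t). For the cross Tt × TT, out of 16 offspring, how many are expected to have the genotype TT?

Punnett square for Tt × TT:
Offspring genotypes: 2 TT, 2 Tt
Total offspring: 4
Count with target: 2
Probability: 2/4 = 1/2
Expected count = 1/2 × 16 = 8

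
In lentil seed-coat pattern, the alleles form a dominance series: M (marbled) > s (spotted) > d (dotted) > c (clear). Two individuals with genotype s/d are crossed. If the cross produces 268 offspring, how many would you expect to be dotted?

Cross: s/d × s/d
Allele dominance: M > s > d > c
Offspring genotypes: 1 s/s, 2 s/d, 1 d/d
Phenotype counts: 3 spotted, 1 dotted
dotted: 1 out of 4 → fraction 1/4
Expected count = 1/4 × 268 = 67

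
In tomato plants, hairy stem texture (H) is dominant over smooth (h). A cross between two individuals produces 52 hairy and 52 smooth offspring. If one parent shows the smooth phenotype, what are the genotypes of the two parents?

Observed offspring: 52 hairy, 52 smooth
The observed ratio simplifies to 1:1. One parent shows smooth, so its genotype must be hh. A 1:1 offspring split requires the other parent to be heterozygous (Hh).
Parent genotypes: hh × Hh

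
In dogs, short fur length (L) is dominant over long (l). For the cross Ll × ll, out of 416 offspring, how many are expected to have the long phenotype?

Punnett square for Ll × ll:
Offspring genotypes: 2 Ll, 2 ll
Total offspring: 4
Count with target: 2
Probability: 2/4 = 1/2
Expected count = 1/2 × 416 = 208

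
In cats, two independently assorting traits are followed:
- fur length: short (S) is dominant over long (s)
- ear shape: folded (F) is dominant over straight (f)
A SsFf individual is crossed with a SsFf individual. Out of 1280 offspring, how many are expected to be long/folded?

Dihybrid cross SsFf × SsFf — consider each gene separately:
fur length: Ss × Ss → 1 SS, 2 Ss, 1 ss → 3 S_ : 1 ss (out of 4)
ear shape: Ff × Ff → 1 FF, 2 Ff, 1 ff → 3 F_ : 1 ff (out of 4)
Combine (counts out of 4 × 4 = 16): short/folded (S_F_) = 3×3 = 9; short/straight (S_ff) = 3×1 = 3; long/folded (ssF_) = 1×3 = 3; long/straight (ssff) = 1×1 = 1
Phenotype counts (out of 16): 9 short/folded, 3 short/straight, 3 long/folded, 1 long/straight
long/folded: 3 out of 16 → fraction 3/16
Expected count = 3/16 × 1280 = 240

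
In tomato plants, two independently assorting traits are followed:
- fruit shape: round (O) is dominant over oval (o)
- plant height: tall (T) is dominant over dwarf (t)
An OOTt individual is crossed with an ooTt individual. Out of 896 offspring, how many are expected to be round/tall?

Dihybrid cross OOTt × ooTt — consider each gene separately:
fruit shape: OO × oo → 4 Oo → 4 O_ (out of 4)
plant height: Tt × Tt → 1 TT, 2 Tt, 1 tt → 3 T_ : 1 tt (out of 4)
Combine (counts out of 4 × 4 = 16): round/tall (O_T_) = 4×3 = 12; round/dwarf (O_tt) = 4×1 = 4
Phenotype counts (out of 16): 12 round/tall, 4 round/dwarf
round/tall: 12 out of 16 → fraction 3/4
Expected count = 3/4 × 896 = 672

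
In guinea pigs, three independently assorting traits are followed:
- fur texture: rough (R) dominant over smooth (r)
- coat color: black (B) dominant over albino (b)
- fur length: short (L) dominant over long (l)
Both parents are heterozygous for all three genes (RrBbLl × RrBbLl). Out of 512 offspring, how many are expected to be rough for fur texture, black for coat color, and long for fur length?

Trihybrid cross: RrBbLl × RrBbLl
Each trait segregates independently with a 3:1 phenotypic ratio, so each gene contributes 3/4 (dominant) or 1/4 (recessive).
Target: rough (fur texture), black (coat color), long (fur length)
Probability = product of independent per-trait probabilities
= 3/4 × 3/4 × 1/4 = 9/64
Expected count = 9/64 × 512 = 72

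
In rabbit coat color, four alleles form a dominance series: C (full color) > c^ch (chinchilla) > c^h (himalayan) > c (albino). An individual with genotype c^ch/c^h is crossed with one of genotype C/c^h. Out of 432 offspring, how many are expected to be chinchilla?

Cross: c^ch/c^h × C/c^h
Allele dominance: C > c^ch > c^h > c
Offspring genotypes: 1 C/c^ch, 1 c^ch/c^h, 1 C/c^h, 1 c^h/c^h
Phenotype counts: 2 full color, 1 chinchilla, 1 himalayan
chinchilla: 1 out of 4 → fraction 1/4
Expected count = 1/4 × 432 = 108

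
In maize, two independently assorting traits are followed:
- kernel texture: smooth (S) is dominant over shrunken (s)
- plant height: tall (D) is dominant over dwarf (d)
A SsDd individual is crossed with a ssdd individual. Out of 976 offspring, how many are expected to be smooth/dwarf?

Dihybrid cross SsDd × ssdd — consider each gene separately:
kernel texture: Ss × ss → 2 Ss, 2 ss → 2 S_ : 2 ss (out of 4)
plant height: Dd × dd → 2 Dd, 2 dd → 2 D_ : 2 dd (out of 4)
Combine (counts out of 4 × 4 = 16): smooth/tall (S_D_) = 2×2 = 4; smooth/dwarf (S_dd) = 2×2 = 4; shrunken/tall (ssD_) = 2×2 = 4; shrunken/dwarf (ssdd) = 2×2 = 4
Phenotype counts (out of 16): 4 smooth/tall, 4 smooth/dwarf, 4 shrunken/tall, 4 shrunken/dwarf
smooth/dwarf: 4 out of 16 → fraction 1/4
Expected count = 1/4 × 976 = 244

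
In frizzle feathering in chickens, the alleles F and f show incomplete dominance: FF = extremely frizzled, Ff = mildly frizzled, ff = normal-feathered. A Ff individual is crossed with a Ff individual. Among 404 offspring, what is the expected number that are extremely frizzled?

Punnett square for Ff × Ff:
Offspring genotypes: 1 FF, 2 Ff, 1 ff
Phenotype counts: 1 extremely frizzled, 2 mildly frizzled, 1 normal-feathered
extremely frizzled: 1 out of 4 → fraction 1/4
Expected count = 1/4 × 404 = 101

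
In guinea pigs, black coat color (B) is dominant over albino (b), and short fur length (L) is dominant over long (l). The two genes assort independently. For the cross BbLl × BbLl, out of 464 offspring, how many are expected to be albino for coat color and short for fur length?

Dihybrid cross BbLl × BbLl — consider each gene separately:
coat color: Bb × Bb → 1 BB, 2 Bb, 1 bb → 3 B_ : 1 bb (out of 4)
fur length: Ll × Ll → 1 LL, 2 Ll, 1 ll → 3 L_ : 1 ll (out of 4)
Looking for: albino (bb) and short (L_)
P(albino) = 1/4, P(short) = 3/4
P(both) = 1/4 × 3/4 = 3/16
Expected count = 3/16 × 464 = 87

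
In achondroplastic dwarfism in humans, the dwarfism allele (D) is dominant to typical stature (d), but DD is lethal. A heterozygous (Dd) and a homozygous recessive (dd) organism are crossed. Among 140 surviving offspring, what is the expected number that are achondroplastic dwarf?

Cross: Dd × dd
Punnett square offspring (before lethality): 2 Dd, 2 dd
No DD offspring are produced in this cross.
achondroplastic dwarf: 2 out of 4 → fraction 1/2
Expected count = 1/2 × 140 = 70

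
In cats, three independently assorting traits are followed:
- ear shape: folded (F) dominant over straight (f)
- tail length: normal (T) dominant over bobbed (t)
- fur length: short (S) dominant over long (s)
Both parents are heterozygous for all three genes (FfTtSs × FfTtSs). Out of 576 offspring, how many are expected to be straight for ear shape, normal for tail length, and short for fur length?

Trihybrid cross: FfTtSs × FfTtSs
Each trait segregates independently with a 3:1 phenotypic ratio, so each gene contributes 3/4 (dominant) or 1/4 (recessive).
Target: straight (ear shape), normal (tail length), short (fur length)
Probability = product of independent per-trait probabilities
= 1/4 × 3/4 × 3/4 = 9/64
Expected count = 9/64 × 576 = 81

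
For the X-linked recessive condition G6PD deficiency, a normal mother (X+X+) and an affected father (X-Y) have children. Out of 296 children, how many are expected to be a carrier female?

Cross: X+X+ × X-Y
Offspring: 2 X+X-, 2 X+Y
Probability of a carrier female: 2/4 = 1/2
Expected count = 1/2 × 296 = 148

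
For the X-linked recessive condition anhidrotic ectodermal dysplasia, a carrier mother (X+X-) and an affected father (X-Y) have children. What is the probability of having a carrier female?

Cross: X+X- × X-Y
Offspring: 1 X+X-, 1 X+Y, 1 X-X-, 1 X-Y
Probability of a carrier female: 1/4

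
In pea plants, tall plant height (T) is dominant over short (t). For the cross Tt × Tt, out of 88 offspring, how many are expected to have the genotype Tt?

Punnett square for Tt × Tt:
Offspring genotypes: 1 TT, 2 Tt, 1 tt
Total offspring: 4
Count with target: 2
Probability: 2/4 = 1/2
Expected count = 1/2 × 88 = 44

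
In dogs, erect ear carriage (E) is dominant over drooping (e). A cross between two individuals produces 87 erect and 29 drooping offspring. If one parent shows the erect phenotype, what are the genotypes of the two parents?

Observed offspring: 87 erect, 29 drooping
The observed ratio simplifies to 3:1. Drooping (ee) offspring appear, so each parent must contribute one e allele. The parent stated to show erect carries E, so it is Ee. The other parent is then either Ee or ee: Ee × ee would give a 1:1 split, whereas Ee × Ee gives 3:1 — matching the data. So both parents are heterozygous (Ee × Ee).
Parent genotypes: Ee × Ee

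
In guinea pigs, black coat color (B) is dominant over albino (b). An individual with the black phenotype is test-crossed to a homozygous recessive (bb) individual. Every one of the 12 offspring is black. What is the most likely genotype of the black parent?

Test cross: ? × bb
All offspring are black.
If the unknown parent were heterozygous (Bb), about half of 12 offspring would be albino; none are. The unknown parent is most likely homozygous dominant (BB).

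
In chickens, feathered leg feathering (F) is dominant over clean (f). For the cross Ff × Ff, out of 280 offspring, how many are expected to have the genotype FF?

Punnett square for Ff × Ff:
Offspring genotypes: 1 FF, 2 Ff, 1 ff
Total offspring: 4
Count with target: 1
Probability: 1/4
Expected count = 1/4 × 280 = 70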